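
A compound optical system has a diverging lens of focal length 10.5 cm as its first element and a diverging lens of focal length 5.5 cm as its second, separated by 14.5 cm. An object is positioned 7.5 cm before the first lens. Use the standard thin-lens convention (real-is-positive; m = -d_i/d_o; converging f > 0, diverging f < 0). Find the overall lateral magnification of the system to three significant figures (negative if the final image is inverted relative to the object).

Lens 1: 1/d_i1 = 1/f_1 - 1/d_o1 = 1/(-10.5) - 1/7.5 = -0.22857 cm^-1, so d_i1 = -4.375 cm.
m_1 = -(-4.375)/7.5 = 0.5833.
The intermediate image is virtual, 4.375 cm to the left of lens 1, so d_o2 = L - d_i1 = 14.5 - (-4.375) = 18.875 cm.
Lens 2: 1/d_i2 = 1/f_2 - 1/d_o2 = 1/(-5.5) - 1/(18.875) = -0.23480 cm^-1, so d_i2 = -4.259 cm.
m_2 = -(-4.259)/(18.875) = 0.2256.
Overall magnification: m = m_1 m_2 = 0.1316.

0.132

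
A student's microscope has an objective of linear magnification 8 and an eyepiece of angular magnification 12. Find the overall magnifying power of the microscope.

The overall magnification of a compound microscope is the product of the objective and eyepiece magnifications:
M = M_obj x M_eye = 8 x 12 = 96.

96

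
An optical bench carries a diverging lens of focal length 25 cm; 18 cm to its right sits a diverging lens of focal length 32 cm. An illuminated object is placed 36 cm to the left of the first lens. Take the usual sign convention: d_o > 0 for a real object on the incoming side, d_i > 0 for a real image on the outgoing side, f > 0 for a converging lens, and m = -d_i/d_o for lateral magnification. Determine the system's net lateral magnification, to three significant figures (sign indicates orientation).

Lens 1: 1/d_i1 = 1/f_1 - 1/d_o1 = 1/(-25) - 1/36 = -0.06778 cm^-1, so d_i1 = -14.754 cm.
m_1 = -(-14.754)/36 = 0.4098.
The intermediate image is virtual, 14.754 cm to the left of lens 1, so d_o2 = L - d_i1 = 18 - (-14.754) = 32.754 cm.
Lens 2: 1/d_i2 = 1/f_2 - 1/d_o2 = 1/(-32) - 1/(32.754) = -0.06178 cm^-1, so d_i2 = -16.186 cm.
m_2 = -(-16.186)/(32.754) = 0.4942.
Overall magnification: m = m_1 m_2 = 0.2025.

0.203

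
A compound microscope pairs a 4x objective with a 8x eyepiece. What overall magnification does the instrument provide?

The overall magnification of a compound microscope is the product of the objective and eyepiece magnifications:
M = M_obj x M_eye = 4 x 8 = 32.

32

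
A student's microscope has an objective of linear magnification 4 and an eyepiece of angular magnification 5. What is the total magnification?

The overall magnification of a compound microscope is the product of the objective and eyepiece magnifications:
M = M_obj x M_eye = 4 x 5 = 20.

20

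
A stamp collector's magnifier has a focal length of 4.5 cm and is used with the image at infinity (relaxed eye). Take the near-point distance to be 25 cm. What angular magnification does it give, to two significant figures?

M = D/f = 25/4.5 = 5.556.

5.6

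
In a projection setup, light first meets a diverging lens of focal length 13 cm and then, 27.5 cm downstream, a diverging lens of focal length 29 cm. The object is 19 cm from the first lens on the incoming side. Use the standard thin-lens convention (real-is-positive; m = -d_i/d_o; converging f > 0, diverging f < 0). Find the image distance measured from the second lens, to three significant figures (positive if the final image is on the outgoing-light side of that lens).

-15.9 cm

First lens: d_i1 = 1/(1/(-13) - 1/19) = -7.719 cm.
With d_i1 < 0 the first image is virtual and lies on the object side; the object distance for lens 2 is d_o2 = 27.5 - (-7.719) = 35.219 cm.
Second lens: d_i2 = 1/(1/(-29) - 1/(35.219)) = -15.904 cm.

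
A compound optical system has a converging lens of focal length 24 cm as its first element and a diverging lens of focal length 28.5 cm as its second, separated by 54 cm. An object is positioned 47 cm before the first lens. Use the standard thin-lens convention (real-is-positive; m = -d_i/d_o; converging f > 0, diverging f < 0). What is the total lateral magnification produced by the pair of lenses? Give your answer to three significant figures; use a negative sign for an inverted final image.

Applying the thin-lens equation to the first lens, 1/24 = 1/47 + 1/d_i1, which gives d_i1 = 49.043 cm.
Its lateral magnification is m_1 = -d_i1/d_o1 = -(49.043)/47 = -1.0435.
The intermediate image is 49.043 cm to the right of lens 1, so d_o2 = L - d_i1 = 54 - 49.043 = 4.957 cm.
Applying the thin-lens equation again with f_2 = -28.5 cm and d_o2 = 4.957 cm gives d_i2 = -4.222 cm.
m_2 = -(-4.222)/(4.957) = 0.8519.
Overall magnification: m = m_1 m_2 = -0.8889.

-0.889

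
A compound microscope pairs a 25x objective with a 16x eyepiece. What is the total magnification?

The overall magnification of a compound microscope is the product of the objective and eyepiece magnifications:
M = M_obj x M_eye = 25 x 16 = 400.

400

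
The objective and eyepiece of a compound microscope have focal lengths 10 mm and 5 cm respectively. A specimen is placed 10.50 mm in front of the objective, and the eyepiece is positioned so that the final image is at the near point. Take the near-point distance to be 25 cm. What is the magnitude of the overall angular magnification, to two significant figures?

Convert to cm: f_obj = 10 mm = 1 cm; d_o = 10.50 mm = 1.05 cm.
Objective: 1/d_i = 1/f_obj - 1/d_o = 1/1 - 1/1.05 = 0.04762 cm^-1, so d_i = 21.000 cm.
m_obj = -d_i/d_o = -21.000/1.05 = -20.000.
Eyepiece angular magnification (image at near point): M_eye = 1 + D/f_e = 1 + 25/5 = 6.000.
Overall M = m_obj x M_eye = (-20.000)(6.000) = -120.00.
|M| = 120.00.

120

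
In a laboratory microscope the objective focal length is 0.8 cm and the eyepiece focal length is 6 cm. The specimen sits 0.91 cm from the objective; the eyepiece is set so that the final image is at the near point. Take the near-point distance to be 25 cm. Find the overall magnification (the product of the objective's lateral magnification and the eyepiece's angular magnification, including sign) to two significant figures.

-38

Objective: 1/d_i = 1/f_obj - 1/d_o = 1/0.8 - 1/0.91 = 0.15110 cm^-1, so d_i = 6.618 cm.
m_obj = -d_i/d_o = -6.618/0.91 = -7.273.
Eyepiece angular magnification (image at near point): M_eye = 1 + D/f_e = 1 + 25/6 = 5.167.
Overall M = m_obj x M_eye = (-7.273)(5.167) = -37.58.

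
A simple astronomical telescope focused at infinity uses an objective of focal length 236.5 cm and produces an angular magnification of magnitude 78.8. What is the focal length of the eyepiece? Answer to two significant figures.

3.0 cm

|M| = f_obj/f_eye, so f_eye = f_obj/|M| = 236.5/78.8 = 3.001 cm.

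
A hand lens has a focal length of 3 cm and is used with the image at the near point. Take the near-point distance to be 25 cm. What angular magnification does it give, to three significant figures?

9.33

M = 1 + D/f = 1 + 25/3 = 9.333.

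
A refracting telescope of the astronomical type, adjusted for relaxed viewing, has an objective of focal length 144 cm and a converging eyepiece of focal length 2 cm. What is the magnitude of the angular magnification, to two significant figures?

72

|M| = f_obj/|f_eye| = 144/2 = 72.000.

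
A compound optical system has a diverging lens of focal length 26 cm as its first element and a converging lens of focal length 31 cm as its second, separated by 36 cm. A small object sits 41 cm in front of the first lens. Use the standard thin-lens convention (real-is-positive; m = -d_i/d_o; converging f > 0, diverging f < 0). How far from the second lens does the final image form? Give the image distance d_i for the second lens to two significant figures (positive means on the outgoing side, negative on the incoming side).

77 cm

Applying the thin-lens equation to the first lens, 1/(-26) = 1/41 + 1/d_i1, which gives d_i1 = -15.910 cm.
With d_i1 < 0 the first image is virtual and lies on the object side; the object distance for lens 2 is d_o2 = 36 - (-15.910) = 51.910 cm.
Applying the thin-lens equation again with f_2 = 31 cm and d_o2 = 51.910 cm gives d_i2 = 76.958 cm.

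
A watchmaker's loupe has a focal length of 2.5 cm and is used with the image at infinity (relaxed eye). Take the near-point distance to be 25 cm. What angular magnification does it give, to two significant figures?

M = D/f = 25/2.5 = 10.000.

10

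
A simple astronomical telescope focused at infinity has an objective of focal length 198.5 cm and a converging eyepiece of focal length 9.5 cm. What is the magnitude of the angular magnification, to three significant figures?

|M| = f_obj/|f_eye| = 198.5/9.5 = 20.895.

20.9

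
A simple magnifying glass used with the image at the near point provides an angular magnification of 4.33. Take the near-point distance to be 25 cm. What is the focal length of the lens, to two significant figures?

For the image at the near point, M = 1 + D/f.
f = D/(M - 1) = 25/(4.33 - 1) = 7.508 cm.

7.5 cm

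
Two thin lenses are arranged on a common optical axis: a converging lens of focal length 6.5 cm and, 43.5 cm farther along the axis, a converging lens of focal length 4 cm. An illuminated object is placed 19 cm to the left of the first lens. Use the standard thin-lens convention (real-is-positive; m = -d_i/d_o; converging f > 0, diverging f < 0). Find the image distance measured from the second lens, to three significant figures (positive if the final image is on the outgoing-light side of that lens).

4.54 cm

First lens: d_i1 = 1/(1/6.5 - 1/19) = 9.880 cm.
That image sits 33.620 cm in front of the second lens, so d_o2 = 33.620 cm.
Second lens: d_i2 = 1/(1/4 - 1/(33.620)) = 4.540 cm.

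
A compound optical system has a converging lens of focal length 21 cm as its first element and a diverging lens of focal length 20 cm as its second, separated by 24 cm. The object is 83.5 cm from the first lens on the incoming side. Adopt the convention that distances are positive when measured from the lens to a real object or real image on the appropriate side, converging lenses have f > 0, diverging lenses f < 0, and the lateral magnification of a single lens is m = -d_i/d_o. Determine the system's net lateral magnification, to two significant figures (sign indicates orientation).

First lens: d_i1 = 1/(1/21 - 1/83.5) = 28.056 cm.
m_1 = -(28.056)/83.5 = -0.3360.
This image would form 28.056 cm past lens 1, i.e. 4.056 cm beyond lens 2, so it is a virtual object for lens 2: d_o2 = 24 - 28.056 = -4.056 cm.
Second lens: d_i2 = 1/(1/(-20) - 1/(-4.056)) = 5.088 cm.
m_2 = -(5.088)/(-4.056) = 1.2544.
The system's lateral magnification is m_1 m_2 = (-0.3360)(1.2544) = -0.4215.

-0.42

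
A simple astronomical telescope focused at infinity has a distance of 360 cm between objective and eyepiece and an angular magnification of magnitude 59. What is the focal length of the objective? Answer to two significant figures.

In normal adjustment the tube length equals f_obj + f_eye and |M| = f_obj/f_eye.
So f_obj = 59 f_eye and 59 f_eye + f_eye = 360 cm, giving f_eye = 360/60 = 6.000 cm and f_obj = 354.000 cm.

350 cm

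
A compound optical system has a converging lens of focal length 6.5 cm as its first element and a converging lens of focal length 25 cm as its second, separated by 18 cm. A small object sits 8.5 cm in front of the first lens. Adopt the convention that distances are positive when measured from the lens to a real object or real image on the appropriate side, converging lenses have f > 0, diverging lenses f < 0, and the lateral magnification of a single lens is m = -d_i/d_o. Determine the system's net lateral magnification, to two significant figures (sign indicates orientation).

-2.3

Applying the thin-lens equation to the first lens, 1/6.5 = 1/8.5 + 1/d_i1, which gives d_i1 = 27.625 cm.
Its lateral magnification is m_1 = -d_i1/d_o1 = -(27.625)/8.5 = -3.2500.
Since 27.625 cm > 18 cm, the first image lies past the second lens and serves as a virtual object: d_o2 = L - d_i1 = -9.625 cm.
Applying the thin-lens equation again with f_2 = 25 cm and d_o2 = -9.625 cm gives d_i2 = 6.949 cm.
m_2 = -(6.949)/(-9.625) = 0.7220.
Overall magnification: m = m_1 m_2 = -2.3466.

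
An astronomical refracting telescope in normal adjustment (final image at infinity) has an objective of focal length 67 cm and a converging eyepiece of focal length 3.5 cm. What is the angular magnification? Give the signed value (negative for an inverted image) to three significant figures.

-19.1

M = -f_obj/f_eye = -67/(3.5) = -19.143.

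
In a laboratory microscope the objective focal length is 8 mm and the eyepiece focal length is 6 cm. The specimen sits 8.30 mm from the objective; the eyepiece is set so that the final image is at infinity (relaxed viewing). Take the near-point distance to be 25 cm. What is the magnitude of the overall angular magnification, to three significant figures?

111

Convert to cm: f_obj = 8 mm = 0.8 cm; d_o = 8.30 mm = 0.83 cm.
Objective: 1/d_i = 1/f_obj - 1/d_o = 1/0.8 - 1/0.83 = 0.04518 cm^-1, so d_i = 22.133 cm.
m_obj = -d_i/d_o = -22.133/0.83 = -26.667.
Eyepiece angular magnification (image at infinity): M_eye = D/f_e = 25/6 = 4.167.
Overall M = m_obj x M_eye = (-26.667)(4.167) = -111.11.
|M| = 111.11.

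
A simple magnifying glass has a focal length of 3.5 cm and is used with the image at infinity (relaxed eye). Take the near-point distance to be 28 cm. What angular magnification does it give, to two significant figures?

8.0

M = D/f = 28/3.5 = 8.000.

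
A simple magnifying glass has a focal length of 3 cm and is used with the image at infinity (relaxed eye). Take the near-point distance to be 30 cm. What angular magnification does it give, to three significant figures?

10.0

M = D/f = 30/3 = 10.000.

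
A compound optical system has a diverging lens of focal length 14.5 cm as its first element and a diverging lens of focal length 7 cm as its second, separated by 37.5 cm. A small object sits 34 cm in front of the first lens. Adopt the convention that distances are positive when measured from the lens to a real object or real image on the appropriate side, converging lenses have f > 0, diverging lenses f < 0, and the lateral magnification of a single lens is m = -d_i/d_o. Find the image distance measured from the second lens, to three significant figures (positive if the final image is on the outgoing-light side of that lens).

-6.10 cm

First lens: d_i1 = 1/(1/(-14.5) - 1/34) = -10.165 cm.
With d_i1 < 0 the first image is virtual and lies on the object side; the object distance for lens 2 is d_o2 = 37.5 - (-10.165) = 47.665 cm.
Second lens: d_i2 = 1/(1/(-7) - 1/(47.665)) = -6.104 cm.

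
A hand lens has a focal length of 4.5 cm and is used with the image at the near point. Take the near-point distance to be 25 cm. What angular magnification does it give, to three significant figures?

6.56

M = 1 + D/f = 1 + 25/4.5 = 6.556.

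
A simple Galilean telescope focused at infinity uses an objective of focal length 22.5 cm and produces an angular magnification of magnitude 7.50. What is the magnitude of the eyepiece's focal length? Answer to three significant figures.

|M| = f_obj/|f_eye|, so |f_eye| = f_obj/|M| = 22.5/7.5 = 3.000 cm.
(The eyepiece is diverging, so its signed focal length is -3.000 cm.)

3.00 cm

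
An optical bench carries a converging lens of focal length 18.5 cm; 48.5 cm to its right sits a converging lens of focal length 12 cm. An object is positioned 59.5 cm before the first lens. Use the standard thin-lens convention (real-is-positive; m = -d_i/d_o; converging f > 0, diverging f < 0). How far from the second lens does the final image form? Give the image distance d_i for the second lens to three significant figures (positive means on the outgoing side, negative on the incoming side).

26.9 cm

Lens 1: 1/d_i1 = 1/f_1 - 1/d_o1 = 1/18.5 - 1/59.5 = 0.03725 cm^-1, so d_i1 = 26.848 cm.
The intermediate image is 26.848 cm to the right of lens 1, so d_o2 = L - d_i1 = 48.5 - 26.848 = 21.652 cm.
Lens 2: 1/d_i2 = 1/f_2 - 1/d_o2 = 1/12 - 1/(21.652) = 0.03715 cm^-1, so d_i2 = 26.919 cm.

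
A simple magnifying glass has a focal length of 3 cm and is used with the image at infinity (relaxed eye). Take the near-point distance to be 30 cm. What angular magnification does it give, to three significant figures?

M = D/f = 30/3 = 10.000.

10.0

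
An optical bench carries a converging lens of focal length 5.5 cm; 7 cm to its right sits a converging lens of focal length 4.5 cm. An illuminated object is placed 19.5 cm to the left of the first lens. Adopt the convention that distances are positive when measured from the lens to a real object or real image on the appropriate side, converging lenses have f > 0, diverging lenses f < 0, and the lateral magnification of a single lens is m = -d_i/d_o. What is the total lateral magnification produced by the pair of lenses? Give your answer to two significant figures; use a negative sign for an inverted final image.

Applying the thin-lens equation to the first lens, 1/5.5 = 1/19.5 + 1/d_i1, which gives d_i1 = 7.661 cm.
Its lateral magnification is m_1 = -d_i1/d_o1 = -(7.661)/19.5 = -0.3929.
This image would form 7.661 cm past lens 1, i.e. 0.661 cm beyond lens 2, so it is a virtual object for lens 2: d_o2 = 7 - 7.661 = -0.661 cm.
Applying the thin-lens equation again with f_2 = 4.5 cm and d_o2 = -0.661 cm gives d_i2 = 0.576 cm.
m_2 = -(0.576)/(-0.661) = 0.8720.
The system's lateral magnification is m_1 m_2 = (-0.3929)(0.8720) = -0.3426.

-0.34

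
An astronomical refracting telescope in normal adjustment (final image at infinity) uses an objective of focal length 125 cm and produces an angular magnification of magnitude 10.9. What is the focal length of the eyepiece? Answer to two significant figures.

|M| = f_obj/f_eye, so f_eye = f_obj/|M| = 125/10.9 = 11.468 cm.

11 cm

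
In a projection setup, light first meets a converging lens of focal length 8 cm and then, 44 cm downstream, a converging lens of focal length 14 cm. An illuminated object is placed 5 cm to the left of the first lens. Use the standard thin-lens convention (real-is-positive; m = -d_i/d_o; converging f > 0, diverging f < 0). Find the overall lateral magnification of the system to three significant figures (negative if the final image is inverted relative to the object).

-0.862

Applying the thin-lens equation to the first lens, 1/8 = 1/5 + 1/d_i1, which gives d_i1 = -13.333 cm.
Its lateral magnification is m_1 = -d_i1/d_o1 = -(-13.333)/5 = 2.6667.
The intermediate image is virtual, 13.333 cm to the left of lens 1, so d_o2 = L - d_i1 = 44 - (-13.333) = 57.333 cm.
Applying the thin-lens equation again with f_2 = 14 cm and d_o2 = 57.333 cm gives d_i2 = 18.523 cm.
m_2 = -(18.523)/(57.333) = -0.3231.
Total m = m_1 x m_2 = (2.6667)(-0.3231) = -0.8615.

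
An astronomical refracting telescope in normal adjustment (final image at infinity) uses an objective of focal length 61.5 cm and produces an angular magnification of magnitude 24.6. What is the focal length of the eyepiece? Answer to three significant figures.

2.50 cm

|M| = f_obj/f_eye, so f_eye = f_obj/|M| = 61.5/24.6 = 2.500 cm.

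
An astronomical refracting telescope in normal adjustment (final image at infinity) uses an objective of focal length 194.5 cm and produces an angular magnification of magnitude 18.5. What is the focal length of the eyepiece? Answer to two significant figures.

11 cm

|M| = f_obj/f_eye, so f_eye = f_obj/|M| = 194.5/18.5 = 10.514 cm.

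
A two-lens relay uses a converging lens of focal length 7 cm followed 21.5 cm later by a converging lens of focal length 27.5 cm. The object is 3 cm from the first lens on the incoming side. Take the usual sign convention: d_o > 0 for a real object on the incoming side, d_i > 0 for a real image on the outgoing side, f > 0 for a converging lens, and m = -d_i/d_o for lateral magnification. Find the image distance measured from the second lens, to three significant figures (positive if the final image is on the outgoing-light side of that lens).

-981 cm

First lens: d_i1 = 1/(1/7 - 1/3) = -5.250 cm.
With d_i1 < 0 the first image is virtual and lies on the object side; the object distance for lens 2 is d_o2 = 21.5 - (-5.250) = 26.750 cm.
Second lens: d_i2 = 1/(1/27.5 - 1/(26.750)) = -980.833 cm.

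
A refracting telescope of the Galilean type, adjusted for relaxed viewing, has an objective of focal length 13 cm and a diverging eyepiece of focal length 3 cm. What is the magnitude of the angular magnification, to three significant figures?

|M| = f_obj/|f_eye| = 13/3 = 4.333.

4.33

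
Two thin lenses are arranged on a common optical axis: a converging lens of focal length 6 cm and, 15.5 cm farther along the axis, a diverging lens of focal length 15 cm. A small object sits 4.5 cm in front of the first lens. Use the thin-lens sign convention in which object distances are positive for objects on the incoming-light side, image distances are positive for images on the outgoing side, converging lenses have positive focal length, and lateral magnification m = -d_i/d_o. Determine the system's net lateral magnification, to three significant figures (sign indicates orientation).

1.24

First lens: d_i1 = 1/(1/6 - 1/4.5) = -18.000 cm.
m_1 = -(-18.000)/4.5 = 4.0000.
With d_i1 < 0 the first image is virtual and lies on the object side; the object distance for lens 2 is d_o2 = 15.5 - (-18.000) = 33.500 cm.
Second lens: d_i2 = 1/(1/(-15) - 1/(33.500)) = -10.361 cm.
m_2 = -(-10.361)/(33.500) = 0.3093.
Total m = m_1 x m_2 = (4.0000)(0.3093) = 1.2371.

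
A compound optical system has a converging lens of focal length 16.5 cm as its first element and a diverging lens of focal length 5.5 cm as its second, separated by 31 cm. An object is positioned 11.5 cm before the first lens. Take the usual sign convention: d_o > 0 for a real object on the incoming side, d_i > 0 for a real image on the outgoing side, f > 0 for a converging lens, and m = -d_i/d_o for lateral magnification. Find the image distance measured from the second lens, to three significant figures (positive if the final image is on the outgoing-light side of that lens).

First lens: d_i1 = 1/(1/16.5 - 1/11.5) = -37.950 cm.
With d_i1 < 0 the first image is virtual and lies on the object side; the object distance for lens 2 is d_o2 = 31 - (-37.950) = 68.950 cm.
Second lens: d_i2 = 1/(1/(-5.5) - 1/(68.950)) = -5.094 cm.

-5.09 cm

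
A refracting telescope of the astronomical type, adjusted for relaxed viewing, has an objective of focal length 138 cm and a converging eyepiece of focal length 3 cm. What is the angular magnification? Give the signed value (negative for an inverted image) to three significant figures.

M = -f_obj/f_eye = -138/(3) = -46.000.

-46.0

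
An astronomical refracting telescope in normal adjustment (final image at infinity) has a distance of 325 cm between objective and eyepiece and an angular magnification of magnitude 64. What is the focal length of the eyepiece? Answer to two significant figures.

In normal adjustment the tube length equals f_obj + f_eye and |M| = f_obj/f_eye.
So f_obj = 64 f_eye and 64 f_eye + f_eye = 325 cm, giving f_eye = 325/65 = 5.000 cm and f_obj = 320.000 cm.

5.0 cm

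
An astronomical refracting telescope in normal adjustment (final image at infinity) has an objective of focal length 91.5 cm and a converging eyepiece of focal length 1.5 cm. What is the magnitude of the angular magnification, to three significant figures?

|M| = f_obj/|f_eye| = 91.5/1.5 = 61.000.

61.0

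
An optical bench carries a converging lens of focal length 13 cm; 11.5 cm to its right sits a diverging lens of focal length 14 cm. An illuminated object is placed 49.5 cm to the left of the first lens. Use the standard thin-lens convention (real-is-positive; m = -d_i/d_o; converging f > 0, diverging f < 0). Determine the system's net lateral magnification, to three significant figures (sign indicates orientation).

First lens: d_i1 = 1/(1/13 - 1/49.5) = 17.630 cm.
m_1 = -(17.630)/49.5 = -0.3562.
This image would form 17.630 cm past lens 1, i.e. 6.130 cm beyond lens 2, so it is a virtual object for lens 2: d_o2 = 11.5 - 17.630 = -6.130 cm.
Second lens: d_i2 = 1/(1/(-14) - 1/(-6.130)) = 10.905 cm.
m_2 = -(10.905)/(-6.130) = 1.7789.
The system's lateral magnification is m_1 m_2 = (-0.3562)(1.7789) = -0.6336.

-0.634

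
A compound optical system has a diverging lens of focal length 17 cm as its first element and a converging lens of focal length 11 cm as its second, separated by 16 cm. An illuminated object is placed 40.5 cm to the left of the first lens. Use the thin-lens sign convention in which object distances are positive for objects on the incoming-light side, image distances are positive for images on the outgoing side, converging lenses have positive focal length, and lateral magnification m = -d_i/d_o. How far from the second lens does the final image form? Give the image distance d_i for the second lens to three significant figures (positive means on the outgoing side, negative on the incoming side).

18.1 cm

First lens: d_i1 = 1/(1/(-17) - 1/40.5) = -11.974 cm.
With d_i1 < 0 the first image is virtual and lies on the object side; the object distance for lens 2 is d_o2 = 16 - (-11.974) = 27.974 cm.
Second lens: d_i2 = 1/(1/11 - 1/(27.974)) = 18.129 cm.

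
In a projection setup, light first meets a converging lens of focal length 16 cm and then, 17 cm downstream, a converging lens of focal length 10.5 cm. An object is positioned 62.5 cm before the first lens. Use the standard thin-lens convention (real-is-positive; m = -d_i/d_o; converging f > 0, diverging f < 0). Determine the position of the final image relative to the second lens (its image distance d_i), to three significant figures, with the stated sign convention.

3.15 cm

Lens 1: 1/d_i1 = 1/f_1 - 1/d_o1 = 1/16 - 1/62.5 = 0.04650 cm^-1, so d_i1 = 21.505 cm.
Since 21.505 cm > 17 cm, the first image lies past the second lens and serves as a virtual object: d_o2 = L - d_i1 = -4.505 cm.
Lens 2: 1/d_i2 = 1/f_2 - 1/d_o2 = 1/10.5 - 1/(-4.505) = 0.31720 cm^-1, so d_i2 = 3.153 cm.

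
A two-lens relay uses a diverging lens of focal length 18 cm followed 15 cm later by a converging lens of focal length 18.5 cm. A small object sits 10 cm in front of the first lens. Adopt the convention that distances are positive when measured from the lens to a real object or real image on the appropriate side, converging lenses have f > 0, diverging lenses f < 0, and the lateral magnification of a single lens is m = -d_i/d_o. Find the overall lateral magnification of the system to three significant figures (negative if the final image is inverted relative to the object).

Lens 1: 1/d_i1 = 1/f_1 - 1/d_o1 = 1/(-18) - 1/10 = -0.15556 cm^-1, so d_i1 = -6.429 cm.
m_1 = -(-6.429)/10 = 0.6429.
With d_i1 < 0 the first image is virtual and lies on the object side; the object distance for lens 2 is d_o2 = 15 - (-6.429) = 21.429 cm.
Lens 2: 1/d_i2 = 1/f_2 - 1/d_o2 = 1/18.5 - 1/(21.429) = 0.00739 cm^-1, so d_i2 = 135.366 cm.
m_2 = -(135.366)/(21.429) = -6.3171.
Total m = m_1 x m_2 = (0.6429)(-6.3171) = -4.0610.

-4.06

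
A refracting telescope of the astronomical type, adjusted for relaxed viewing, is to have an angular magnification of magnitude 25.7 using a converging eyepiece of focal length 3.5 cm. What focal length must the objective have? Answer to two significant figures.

90 cm

|M| = f_obj/|f_eye|, so f_obj = |M| x |f_eye| = 25.7 x 3.5 = 89.950 cm.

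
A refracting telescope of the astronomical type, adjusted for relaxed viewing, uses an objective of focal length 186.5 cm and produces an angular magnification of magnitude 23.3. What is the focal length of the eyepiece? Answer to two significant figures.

8.0 cm

|M| = f_obj/f_eye, so f_eye = f_obj/|M| = 186.5/23.3 = 8.004 cm.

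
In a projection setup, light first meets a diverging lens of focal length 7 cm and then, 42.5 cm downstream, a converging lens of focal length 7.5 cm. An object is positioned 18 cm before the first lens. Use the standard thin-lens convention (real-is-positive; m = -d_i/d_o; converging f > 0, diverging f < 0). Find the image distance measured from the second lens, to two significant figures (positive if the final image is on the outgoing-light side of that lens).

Applying the thin-lens equation to the first lens, 1/(-7) = 1/18 + 1/d_i1, which gives d_i1 = -5.040 cm.
With d_i1 < 0 the first image is virtual and lies on the object side; the object distance for lens 2 is d_o2 = 42.5 - (-5.040) = 47.540 cm.
Applying the thin-lens equation again with f_2 = 7.5 cm and d_o2 = 47.540 cm gives d_i2 = 8.905 cm.

8.9 cm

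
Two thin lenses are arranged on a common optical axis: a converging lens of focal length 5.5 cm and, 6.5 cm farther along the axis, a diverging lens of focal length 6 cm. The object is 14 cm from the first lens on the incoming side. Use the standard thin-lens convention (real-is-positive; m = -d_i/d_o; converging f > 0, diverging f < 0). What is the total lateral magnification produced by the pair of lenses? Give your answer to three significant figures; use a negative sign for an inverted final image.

-1.13

First lens: d_i1 = 1/(1/5.5 - 1/14) = 9.059 cm.
m_1 = -(9.059)/14 = -0.6471.
Since 9.059 cm > 6.5 cm, the first image lies past the second lens and serves as a virtual object: d_o2 = L - d_i1 = -2.559 cm.
Second lens: d_i2 = 1/(1/(-6) - 1/(-2.559)) = 4.462 cm.
m_2 = -(4.462)/(-2.559) = 1.7436.
The system's lateral magnification is m_1 m_2 = (-0.6471)(1.7436) = -1.1282.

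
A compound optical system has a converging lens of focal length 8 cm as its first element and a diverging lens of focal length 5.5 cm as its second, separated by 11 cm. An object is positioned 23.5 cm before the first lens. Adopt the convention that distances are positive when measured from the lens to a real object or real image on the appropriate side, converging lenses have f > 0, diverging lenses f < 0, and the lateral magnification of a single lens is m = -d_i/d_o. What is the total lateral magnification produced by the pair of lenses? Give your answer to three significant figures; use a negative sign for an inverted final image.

First lens: d_i1 = 1/(1/8 - 1/23.5) = 12.129 cm.
m_1 = -(12.129)/23.5 = -0.5161.
This image would form 12.129 cm past lens 1, i.e. 1.129 cm beyond lens 2, so it is a virtual object for lens 2: d_o2 = 11 - 12.129 = -1.129 cm.
Second lens: d_i2 = 1/(1/(-5.5) - 1/(-1.129)) = 1.421 cm.
m_2 = -(1.421)/(-1.129) = 1.2583.
The system's lateral magnification is m_1 m_2 = (-0.5161)(1.2583) = -0.6494.

-0.649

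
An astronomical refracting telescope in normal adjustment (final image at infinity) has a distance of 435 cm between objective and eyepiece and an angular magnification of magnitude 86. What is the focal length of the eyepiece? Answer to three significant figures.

In normal adjustment the tube length equals f_obj + f_eye and |M| = f_obj/f_eye.
So f_obj = 86 f_eye and 86 f_eye + f_eye = 435 cm, giving f_eye = 435/87 = 5.000 cm and f_obj = 430.000 cm.

5.00 cm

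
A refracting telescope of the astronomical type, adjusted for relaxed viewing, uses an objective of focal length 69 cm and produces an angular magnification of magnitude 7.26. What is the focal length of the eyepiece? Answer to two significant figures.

9.5 cm

|M| = f_obj/f_eye, so f_eye = f_obj/|M| = 69/7.26 = 9.504 cm.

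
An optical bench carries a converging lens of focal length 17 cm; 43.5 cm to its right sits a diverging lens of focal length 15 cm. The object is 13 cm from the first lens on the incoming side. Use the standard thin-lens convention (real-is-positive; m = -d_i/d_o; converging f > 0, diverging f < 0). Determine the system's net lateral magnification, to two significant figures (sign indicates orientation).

Applying the thin-lens equation to the first lens, 1/17 = 1/13 + 1/d_i1, which gives d_i1 = -55.250 cm.
Its lateral magnification is m_1 = -d_i1/d_o1 = -(-55.250)/13 = 4.2500.
The intermediate image is virtual, 55.250 cm to the left of lens 1, so d_o2 = L - d_i1 = 43.5 - (-55.250) = 98.750 cm.
Applying the thin-lens equation again with f_2 = -15 cm and d_o2 = 98.750 cm gives d_i2 = -13.022 cm.
m_2 = -(-13.022)/(98.750) = 0.1319.
Total m = m_1 x m_2 = (4.2500)(0.1319) = 0.5604.

0.56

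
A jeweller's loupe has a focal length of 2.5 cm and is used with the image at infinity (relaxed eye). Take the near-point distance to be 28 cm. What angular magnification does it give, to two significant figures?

M = D/f = 28/2.5 = 11.200.

11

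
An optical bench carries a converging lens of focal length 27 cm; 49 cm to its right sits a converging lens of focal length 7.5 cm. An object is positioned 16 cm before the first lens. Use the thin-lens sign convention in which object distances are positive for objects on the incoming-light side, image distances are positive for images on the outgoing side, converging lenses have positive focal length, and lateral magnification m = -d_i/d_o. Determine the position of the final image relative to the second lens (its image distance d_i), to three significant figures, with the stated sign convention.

Lens 1: 1/d_i1 = 1/f_1 - 1/d_o1 = 1/27 - 1/16 = -0.02546 cm^-1, so d_i1 = -39.273 cm.
With d_i1 < 0 the first image is virtual and lies on the object side; the object distance for lens 2 is d_o2 = 49 - (-39.273) = 88.273 cm.
Lens 2: 1/d_i2 = 1/f_2 - 1/d_o2 = 1/7.5 - 1/(88.273) = 0.12200 cm^-1, so d_i2 = 8.196 cm.

8.20 cm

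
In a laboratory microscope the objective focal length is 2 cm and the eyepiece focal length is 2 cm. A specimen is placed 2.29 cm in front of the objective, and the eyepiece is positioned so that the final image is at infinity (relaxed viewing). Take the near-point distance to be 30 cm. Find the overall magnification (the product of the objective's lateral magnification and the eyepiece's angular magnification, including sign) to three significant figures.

-103

Objective: 1/d_i = 1/f_obj - 1/d_o = 1/2 - 1/2.29 = 0.06332 cm^-1, so d_i = 15.793 cm.
m_obj = -d_i/d_o = -15.793/2.29 = -6.897.
Eyepiece angular magnification (image at infinity): M_eye = D/f_e = 30/2 = 15.000.
Overall M = m_obj x M_eye = (-6.897)(15.000) = -103.45.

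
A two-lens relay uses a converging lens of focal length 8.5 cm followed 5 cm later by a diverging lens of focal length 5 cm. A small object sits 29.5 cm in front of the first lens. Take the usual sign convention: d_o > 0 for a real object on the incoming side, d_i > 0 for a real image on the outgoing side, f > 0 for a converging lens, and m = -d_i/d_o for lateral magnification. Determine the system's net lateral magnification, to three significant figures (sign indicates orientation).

Applying the thin-lens equation to the first lens, 1/8.5 = 1/29.5 + 1/d_i1, which gives d_i1 = 11.940 cm.
Its lateral magnification is m_1 = -d_i1/d_o1 = -(11.940)/29.5 = -0.4048.
Since 11.940 cm > 5 cm, the first image lies past the second lens and serves as a virtual object: d_o2 = L - d_i1 = -6.940 cm.
Applying the thin-lens equation again with f_2 = -5 cm and d_o2 = -6.940 cm gives d_i2 = -17.883 cm.
m_2 = -(-17.883)/(-6.940) = -2.5767.
Total m = m_1 x m_2 = (-0.4048)(-2.5767) = 1.0429.

1.04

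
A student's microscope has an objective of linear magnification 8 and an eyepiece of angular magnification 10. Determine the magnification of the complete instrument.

The overall magnification of a compound microscope is the product of the objective and eyepiece magnifications:
M = M_obj x M_eye = 8 x 10 = 80.

80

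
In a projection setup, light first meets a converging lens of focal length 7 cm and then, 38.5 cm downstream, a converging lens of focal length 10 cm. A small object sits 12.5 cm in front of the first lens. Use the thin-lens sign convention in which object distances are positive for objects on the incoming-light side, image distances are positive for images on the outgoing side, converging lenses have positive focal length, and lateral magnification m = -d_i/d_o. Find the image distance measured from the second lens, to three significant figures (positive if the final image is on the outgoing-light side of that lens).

17.9 cm

Lens 1: 1/d_i1 = 1/f_1 - 1/d_o1 = 1/7 - 1/12.5 = 0.06286 cm^-1, so d_i1 = 15.909 cm.
Object distance for lens 2: d_o2 = 38.5 - 15.909 = 22.591 cm.
Lens 2: 1/d_i2 = 1/f_2 - 1/d_o2 = 1/10 - 1/(22.591) = 0.05573 cm^-1, so d_i2 = 17.942 cm.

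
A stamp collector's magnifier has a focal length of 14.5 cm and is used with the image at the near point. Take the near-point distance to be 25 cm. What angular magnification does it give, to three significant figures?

2.72

M = 1 + D/f = 1 + 25/14.5 = 2.724.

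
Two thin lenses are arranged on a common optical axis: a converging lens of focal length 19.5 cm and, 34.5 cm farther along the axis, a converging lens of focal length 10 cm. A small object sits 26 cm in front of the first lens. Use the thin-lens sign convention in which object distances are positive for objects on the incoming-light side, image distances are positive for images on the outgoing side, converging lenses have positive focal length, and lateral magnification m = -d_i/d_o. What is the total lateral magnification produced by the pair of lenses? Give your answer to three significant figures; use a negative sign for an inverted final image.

Lens 1: 1/d_i1 = 1/f_1 - 1/d_o1 = 1/19.5 - 1/26 = 0.01282 cm^-1, so d_i1 = 78.000 cm.
m_1 = -(78.000)/26 = -3.0000.
This image would form 78.000 cm past lens 1, i.e. 43.500 cm beyond lens 2, so it is a virtual object for lens 2: d_o2 = 34.5 - 78.000 = -43.500 cm.
Lens 2: 1/d_i2 = 1/f_2 - 1/d_o2 = 1/10 - 1/(-43.500) = 0.12299 cm^-1, so d_i2 = 8.131 cm.
m_2 = -(8.131)/(-43.500) = 0.1869.
The system's lateral magnification is m_1 m_2 = (-3.0000)(0.1869) = -0.5607.

-0.561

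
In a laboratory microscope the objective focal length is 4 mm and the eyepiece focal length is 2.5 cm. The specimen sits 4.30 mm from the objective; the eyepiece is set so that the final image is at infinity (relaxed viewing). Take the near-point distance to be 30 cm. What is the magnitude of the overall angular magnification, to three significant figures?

160

Convert to cm: f_obj = 4 mm = 0.4 cm; d_o = 4.30 mm = 0.43 cm.
Objective: 1/d_i = 1/f_obj - 1/d_o = 1/0.4 - 1/0.43 = 0.17442 cm^-1, so d_i = 5.733 cm.
m_obj = -d_i/d_o = -5.733/0.43 = -13.333.
Eyepiece angular magnification (image at infinity): M_eye = D/f_e = 30/2.5 = 12.000.
Overall M = m_obj x M_eye = (-13.333)(12.000) = -160.00.
|M| = 160.00.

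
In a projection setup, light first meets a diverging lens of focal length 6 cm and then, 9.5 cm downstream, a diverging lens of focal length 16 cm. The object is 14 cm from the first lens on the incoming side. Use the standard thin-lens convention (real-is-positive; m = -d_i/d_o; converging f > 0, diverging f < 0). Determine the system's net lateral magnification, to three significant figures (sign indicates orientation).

First lens: d_i1 = 1/(1/(-6) - 1/14) = -4.200 cm.
m_1 = -(-4.200)/14 = 0.3000.
The intermediate image is virtual, 4.200 cm to the left of lens 1, so d_o2 = L - d_i1 = 9.5 - (-4.200) = 13.700 cm.
Second lens: d_i2 = 1/(1/(-16) - 1/(13.700)) = -7.380 cm.
m_2 = -(-7.380)/(13.700) = 0.5387.
Total m = m_1 x m_2 = (0.3000)(0.5387) = 0.1616.

0.162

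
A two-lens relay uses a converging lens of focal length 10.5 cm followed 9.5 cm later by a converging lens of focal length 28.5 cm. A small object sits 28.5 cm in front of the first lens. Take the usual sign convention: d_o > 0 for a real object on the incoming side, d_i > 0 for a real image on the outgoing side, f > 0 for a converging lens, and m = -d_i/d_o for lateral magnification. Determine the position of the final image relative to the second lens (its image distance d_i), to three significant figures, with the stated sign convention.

Applying the thin-lens equation to the first lens, 1/10.5 = 1/28.5 + 1/d_i1, which gives d_i1 = 16.625 cm.
This image would form 16.625 cm past lens 1, i.e. 7.125 cm beyond lens 2, so it is a virtual object for lens 2: d_o2 = 9.5 - 16.625 = -7.125 cm.
Applying the thin-lens equation again with f_2 = 28.5 cm and d_o2 = -7.125 cm gives d_i2 = 5.700 cm.

5.70 cm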